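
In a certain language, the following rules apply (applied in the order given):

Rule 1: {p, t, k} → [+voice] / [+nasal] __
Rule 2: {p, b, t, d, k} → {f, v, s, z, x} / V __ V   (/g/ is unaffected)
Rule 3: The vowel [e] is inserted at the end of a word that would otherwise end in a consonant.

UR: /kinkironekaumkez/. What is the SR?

kingironexaumgeze

Rule 1 (post-nasal voicing): /k/ is a voiceless stop immediately after the nasal /n/, so it voices to [g]. /k/ is a voiceless stop immediately after the nasal /m/, so it voices to [g]. /kinkironekaumkez/ → kingironekaumgez.
Rule 2 (intervocalic spirantization): /k/ is a stop between vowels /e/ and /a/, so it spirantizes to the fricative [x]. /kingironekaumgez/ → kingironexaumgez.
Rule 3 (final e-epenthesis): the form ends in the consonant /z/, so [e] is inserted word-finally. /kingironexaumgez/ → kingironexaumgeze.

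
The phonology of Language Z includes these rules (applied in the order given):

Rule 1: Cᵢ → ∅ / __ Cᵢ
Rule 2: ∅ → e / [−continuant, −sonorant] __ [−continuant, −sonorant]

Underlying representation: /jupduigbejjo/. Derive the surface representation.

jupeduigebejo

Rule 1 (degemination): /jj/ is a geminate; the first /j/ deletes. /jupduigbejjo/ → jupduigbejo.
Rule 2 (stop-cluster e-epenthesis): /p/ and /d/ form a stop–stop cluster, so [e] is inserted between them. /g/ and /b/ form a stop–stop cluster, so [e] is inserted between them. /jupduigbejo/ → jupeduigebejo.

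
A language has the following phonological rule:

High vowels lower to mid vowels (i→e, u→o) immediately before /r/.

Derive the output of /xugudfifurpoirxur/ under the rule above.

xugudfiforpoerxor

Scanning /xugudfifurpoirxur/: /u/ at position 2 is not in the conditioning environment; /u/ at position 4 is not in the conditioning environment; /i/ at position 7 is not in the conditioning environment; /u/ is a high vowel immediately before /r/, so it lowers to [o]; /i/ is a high vowel immediately before /r/, so it lowers to [e]; /u/ is a high vowel immediately before /r/, so it lowers to [o].
Result: [xugudfiforpoerxor].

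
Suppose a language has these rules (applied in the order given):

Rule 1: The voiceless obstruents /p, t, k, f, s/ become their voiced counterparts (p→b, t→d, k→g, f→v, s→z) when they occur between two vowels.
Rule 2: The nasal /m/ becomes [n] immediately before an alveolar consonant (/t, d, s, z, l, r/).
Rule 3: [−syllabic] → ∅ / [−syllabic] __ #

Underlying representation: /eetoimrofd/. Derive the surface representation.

Rule 1 (intervocalic voicing): /t/ is a voiceless obstruent between vowels /e/ and /o/, so it voices to [d]. /eetoimrofd/ → eedoimrofd.
Rule 2 (nasal place assimilation): /m/ precedes the alveolar consonant /r/, so it assimilates in place to [n]. /eedoimrofd/ → eedoinrofd.
Rule 3 (final cluster simplification): /d/ is the second consonant of a word-final cluster /fd/, so it deletes. /eedoinrofd/ → eedoinrof.

eedoinrof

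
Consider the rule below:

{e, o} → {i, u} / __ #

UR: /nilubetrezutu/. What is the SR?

nilubetrezutu

No segment of /nilubetrezutu/ meets the structural description of the rule, so the form surfaces unchanged.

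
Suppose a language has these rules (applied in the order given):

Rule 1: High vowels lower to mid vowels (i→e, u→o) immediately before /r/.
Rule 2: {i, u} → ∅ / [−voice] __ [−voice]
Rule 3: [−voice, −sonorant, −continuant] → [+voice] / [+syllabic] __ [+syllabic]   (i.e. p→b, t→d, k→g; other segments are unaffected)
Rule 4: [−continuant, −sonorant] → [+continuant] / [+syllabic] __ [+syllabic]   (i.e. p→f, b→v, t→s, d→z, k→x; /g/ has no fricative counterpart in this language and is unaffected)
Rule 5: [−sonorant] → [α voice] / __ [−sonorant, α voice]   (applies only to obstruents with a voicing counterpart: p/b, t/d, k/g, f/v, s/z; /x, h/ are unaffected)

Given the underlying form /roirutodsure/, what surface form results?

roeruzotsore

Rule 1 (pre-rhotic lowering): /i/ is a high vowel immediately before /r/, so it lowers to [e]. /u/ is a high vowel immediately before /r/, so it lowers to [o]. /roirutodsure/ → roerutodsore.
Rule 2 (high vowel syncope): no segment meets the environment; /roerutodsore/ is unchanged.
Rule 3 (intervocalic voicing): /t/ is a voiceless stop between vowels /u/ and /o/, so it voices to [d]. /roerutodsore/ → roerudodsore.
Rule 4 (intervocalic spirantization): /d/ is a stop between vowels /u/ and /o/, so it spirantizes to the fricative [z]. /roerudodsore/ → roeruzodsore.
Rule 5 (regressive voicing assimilation): /d/ precedes the voiceless obstruent /s/, so it devoices to [t] by assimilation. /roeruzodsore/ → roeruzotsore.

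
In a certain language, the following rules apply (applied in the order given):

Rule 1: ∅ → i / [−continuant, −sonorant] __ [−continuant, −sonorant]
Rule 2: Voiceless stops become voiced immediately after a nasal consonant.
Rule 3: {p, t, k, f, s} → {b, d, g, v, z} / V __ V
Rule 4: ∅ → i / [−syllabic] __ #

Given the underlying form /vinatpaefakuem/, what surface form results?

vinadibaevaguemi

Rule 1 (stop-cluster i-epenthesis): /t/ and /p/ form a stop–stop cluster, so [i] is inserted between them. /vinatpaefakuem/ → vinatipaefakuem.
Rule 2 (post-nasal voicing): no segment meets the environment; /vinatipaefakuem/ is unchanged.
Rule 3 (intervocalic voicing): /t/ is a voiceless obstruent between vowels /a/ and /i/, so it voices to [d]. /p/ is a voiceless obstruent between vowels /i/ and /a/, so it voices to [b]. /f/ is a voiceless obstruent between vowels /e/ and /a/, so it voices to [v]. /k/ is a voiceless obstruent between vowels /a/ and /u/, so it voices to [g]. /vinatipaefakuem/ → vinadibaevaguem.
Rule 4 (final i-epenthesis): the form ends in the consonant /m/, so [i] is inserted word-finally. /vinadibaevaguem/ → vinadibaevaguemi.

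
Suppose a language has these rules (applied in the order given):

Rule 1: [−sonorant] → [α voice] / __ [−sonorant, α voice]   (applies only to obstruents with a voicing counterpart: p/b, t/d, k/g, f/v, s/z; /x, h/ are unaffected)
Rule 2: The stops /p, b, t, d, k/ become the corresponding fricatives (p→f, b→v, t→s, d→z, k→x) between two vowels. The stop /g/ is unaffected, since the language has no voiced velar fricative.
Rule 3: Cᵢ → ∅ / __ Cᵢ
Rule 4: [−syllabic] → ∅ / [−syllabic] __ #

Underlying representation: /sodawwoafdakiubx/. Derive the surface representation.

Rule 1 (regressive voicing assimilation): /f/ precedes the voiced obstruent /d/, so it voices to [v] by assimilation. /b/ precedes the voiceless obstruent /x/, so it devoices to [p] by assimilation. /sodawwoafdakiubx/ → sodawwoavdakiupx.
Rule 2 (intervocalic spirantization): /d/ is a stop between vowels /o/ and /a/, so it spirantizes to the fricative [z]. /k/ is a stop between vowels /a/ and /i/, so it spirantizes to the fricative [x]. /sodawwoavdakiupx/ → sozawwoavdaxiupx.
Rule 3 (degemination): /ww/ is a geminate; the first /w/ deletes. /sozawwoavdaxiupx/ → sozawoavdaxiupx.
Rule 4 (final cluster simplification): /x/ is the second consonant of a word-final cluster /px/, so it deletes. /sozawoavdaxiupx/ → sozawoavdaxiup.

sozawoavdaxiup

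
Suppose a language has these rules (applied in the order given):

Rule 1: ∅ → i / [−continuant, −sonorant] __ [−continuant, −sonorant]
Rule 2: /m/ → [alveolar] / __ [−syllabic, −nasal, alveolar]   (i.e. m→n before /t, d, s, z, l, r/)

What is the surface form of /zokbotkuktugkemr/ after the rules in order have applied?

Rule 1 (stop-cluster i-epenthesis): /k/ and /b/ form a stop–stop cluster, so [i] is inserted between them. /t/ and /k/ form a stop–stop cluster, so [i] is inserted between them. /k/ and /t/ form a stop–stop cluster, so [i] is inserted between them. /g/ and /k/ form a stop–stop cluster, so [i] is inserted between them. /zokbotkuktugkemr/ → zokibotikukitugikemr.
Rule 2 (nasal place assimilation): /m/ precedes the alveolar consonant /r/, so it assimilates in place to [n]. /zokibotikukitugikemr/ → zokibotikukitugikenr.

zokibotikukitugikenr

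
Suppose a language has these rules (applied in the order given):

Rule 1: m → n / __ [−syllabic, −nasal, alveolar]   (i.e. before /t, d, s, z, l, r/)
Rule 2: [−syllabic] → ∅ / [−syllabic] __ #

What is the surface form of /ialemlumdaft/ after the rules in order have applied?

ialenlundaf

Rule 1 (nasal place assimilation): /m/ precedes the alveolar consonant /l/, so it assimilates in place to [n]. /m/ precedes the alveolar consonant /d/, so it assimilates in place to [n]. /ialemlumdaft/ → ialenlundaft.
Rule 2 (final cluster simplification): /t/ is the second consonant of a word-final cluster /ft/, so it deletes. /ialenlundaft/ → ialenlundaf.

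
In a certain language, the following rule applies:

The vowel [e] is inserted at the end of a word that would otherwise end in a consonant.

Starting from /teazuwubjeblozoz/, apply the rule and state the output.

teazuwubjeblozoze

the form ends in the consonant /z/, so [e] is inserted word-finally.
Surface form: [teazuwubjeblozoze].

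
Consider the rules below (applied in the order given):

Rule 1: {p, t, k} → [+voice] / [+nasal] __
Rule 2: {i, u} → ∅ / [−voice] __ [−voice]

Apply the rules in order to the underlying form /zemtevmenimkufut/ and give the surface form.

zemdevmenimguft

Rule 1 (post-nasal voicing): /t/ is a voiceless stop immediately after the nasal /m/, so it voices to [d]. /k/ is a voiceless stop immediately after the nasal /m/, so it voices to [g]. /zemtevmenimkufut/ → zemdevmenimgufut.
Rule 2 (high vowel syncope): /u/ is a high vowel flanked by voiceless consonants /f/ and /t/, so it deletes. /zemdevmenimgufut/ → zemdevmenimguft.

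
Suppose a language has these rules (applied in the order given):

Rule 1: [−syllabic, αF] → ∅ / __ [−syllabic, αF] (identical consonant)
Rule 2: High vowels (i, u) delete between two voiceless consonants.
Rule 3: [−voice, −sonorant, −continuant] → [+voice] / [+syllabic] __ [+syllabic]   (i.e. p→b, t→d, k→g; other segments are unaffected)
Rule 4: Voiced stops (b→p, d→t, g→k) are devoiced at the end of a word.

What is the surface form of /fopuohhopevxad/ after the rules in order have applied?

fobuohobevxat

Rule 1 (degemination): /hh/ is a geminate; the first /h/ deletes. /fopuohhopevxad/ → fopuohopevxad.
Rule 2 (high vowel syncope): no segment meets the environment; /fopuohopevxad/ is unchanged.
Rule 3 (intervocalic voicing): /p/ is a voiceless stop between vowels /o/ and /u/, so it voices to [b]. /p/ is a voiceless stop between vowels /o/ and /e/, so it voices to [b]. /fopuohopevxad/ → fobuohobevxad.
Rule 4 (final devoicing): /d/ is a voiced stop in word-final position, so it devoices to [t]. /fobuohobevxad/ → fobuohobevxat.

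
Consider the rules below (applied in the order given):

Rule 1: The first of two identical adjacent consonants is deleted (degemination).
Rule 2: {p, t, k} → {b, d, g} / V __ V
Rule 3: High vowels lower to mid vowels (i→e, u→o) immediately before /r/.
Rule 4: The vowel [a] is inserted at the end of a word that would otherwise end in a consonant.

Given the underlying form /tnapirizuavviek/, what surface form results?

Rule 1 (degemination): /vv/ is a geminate; the first /v/ deletes. /tnapirizuavviek/ → tnapirizuaviek.
Rule 2 (intervocalic voicing): /p/ is a voiceless stop between vowels /a/ and /i/, so it voices to [b]. /tnapirizuaviek/ → tnabirizuaviek.
Rule 3 (pre-rhotic lowering): /i/ is a high vowel immediately before /r/, so it lowers to [e]. /tnabirizuaviek/ → tnaberizuaviek.
Rule 4 (final a-epenthesis): the form ends in the consonant /k/, so [a] is inserted word-finally. /tnaberizuaviek/ → tnaberizuavieka.

tnaberizuavieka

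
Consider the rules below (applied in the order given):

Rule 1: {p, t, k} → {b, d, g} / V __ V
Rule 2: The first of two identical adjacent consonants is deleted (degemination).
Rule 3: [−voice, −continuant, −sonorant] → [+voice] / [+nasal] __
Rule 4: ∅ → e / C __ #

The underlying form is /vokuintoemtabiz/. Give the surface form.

Rule 1 (intervocalic voicing): /k/ is a voiceless stop between vowels /o/ and /u/, so it voices to [g]. /vokuintoemtabiz/ → voguintoemtabiz.
Rule 2 (degemination): no segment meets the environment; /voguintoemtabiz/ is unchanged.
Rule 3 (post-nasal voicing): /t/ is a voiceless stop immediately after the nasal /n/, so it voices to [d]. /t/ is a voiceless stop immediately after the nasal /m/, so it voices to [d]. /voguintoemtabiz/ → voguindoemdabiz.
Rule 4 (final e-epenthesis): the form ends in the consonant /z/, so [e] is inserted word-finally. /voguindoemdabiz/ → voguindoemdabize.

voguindoemdabize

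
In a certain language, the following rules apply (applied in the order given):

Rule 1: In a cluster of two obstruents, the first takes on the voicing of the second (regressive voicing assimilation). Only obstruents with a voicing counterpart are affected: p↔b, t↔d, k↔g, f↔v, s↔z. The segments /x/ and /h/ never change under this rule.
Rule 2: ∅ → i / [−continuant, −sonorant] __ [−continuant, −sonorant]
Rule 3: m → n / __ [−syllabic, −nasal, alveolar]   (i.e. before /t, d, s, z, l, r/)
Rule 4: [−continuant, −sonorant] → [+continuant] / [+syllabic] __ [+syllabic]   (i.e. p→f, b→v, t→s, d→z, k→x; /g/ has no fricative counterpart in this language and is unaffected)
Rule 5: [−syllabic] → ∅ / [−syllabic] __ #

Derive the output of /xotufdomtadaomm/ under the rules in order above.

xosuvdontazaom

Rule 1 (regressive voicing assimilation): /f/ precedes the voiced obstruent /d/, so it voices to [v] by assimilation. /xotufdomtadaomm/ → xotuvdomtadaomm.
Rule 2 (stop-cluster i-epenthesis): no segment meets the environment; /xotuvdomtadaomm/ is unchanged.
Rule 3 (nasal place assimilation): /m/ precedes the alveolar consonant /t/, so it assimilates in place to [n]. /xotuvdomtadaomm/ → xotuvdontadaomm.
Rule 4 (intervocalic spirantization): /t/ is a stop between vowels /o/ and /u/, so it spirantizes to the fricative [s]. /d/ is a stop between vowels /a/ and /a/, so it spirantizes to the fricative [z]. /xotuvdontadaomm/ → xosuvdontazaomm.
Rule 5 (final cluster simplification): /m/ is the second consonant of a word-final cluster /mm/, so it deletes. /xosuvdontazaomm/ → xosuvdontazaom.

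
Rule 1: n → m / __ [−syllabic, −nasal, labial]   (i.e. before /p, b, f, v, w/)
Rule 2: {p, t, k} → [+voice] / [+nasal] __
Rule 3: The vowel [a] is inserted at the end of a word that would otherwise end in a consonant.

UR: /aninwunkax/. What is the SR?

animwungaxa

Rule 1 (nasal place assimilation): /n/ precedes the labial consonant /w/, so it assimilates in place to [m]. /aninwunkax/ → animwunkax.
Rule 2 (post-nasal voicing): /k/ is a voiceless stop immediately after the nasal /n/, so it voices to [g]. /animwunkax/ → animwungax.
Rule 3 (final a-epenthesis): the form ends in the consonant /x/, so [a] is inserted word-finally. /animwungax/ → animwungaxa.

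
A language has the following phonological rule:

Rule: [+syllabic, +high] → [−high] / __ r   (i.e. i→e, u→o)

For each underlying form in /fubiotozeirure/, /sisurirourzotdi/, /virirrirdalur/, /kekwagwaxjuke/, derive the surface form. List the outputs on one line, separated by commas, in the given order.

/fubiotozeirure/: /i/ is a high vowel immediately before /r/, so it lowers to [e]. /u/ is a high vowel immediately before /r/, so it lowers to [o]. → [fubiotozeerore].
/sisurirourzotdi/: /u/ is a high vowel immediately before /r/, so it lowers to [o]. /i/ is a high vowel immediately before /r/, so it lowers to [e]. /u/ is a high vowel immediately before /r/, so it lowers to [o]. → [sisoreroorzotdi].
/virirrirdalur/: /i/ is a high vowel immediately before /r/, so it lowers to [e]. /i/ is a high vowel immediately before /r/, so it lowers to [e]. /i/ is a high vowel immediately before /r/, so it lowers to [e]. /u/ is a high vowel immediately before /r/, so it lowers to [o]. → [vererrerdalor].
/kekwagwaxjuke/: the rule's environment is not met; surfaces unchanged as [kekwagwaxjuke].

fubiotozeerore, sisoreroorzotdi, vererrerdalor, kekwagwaxjuke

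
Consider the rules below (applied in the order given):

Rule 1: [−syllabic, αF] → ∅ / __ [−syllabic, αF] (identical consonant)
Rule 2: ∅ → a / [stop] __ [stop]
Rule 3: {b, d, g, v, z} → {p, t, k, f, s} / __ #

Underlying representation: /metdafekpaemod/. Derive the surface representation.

metadafekapaemot

Rule 1 (degemination): no segment meets the environment; /metdafekpaemod/ is unchanged.
Rule 2 (stop-cluster a-epenthesis): /t/ and /d/ form a stop–stop cluster, so [a] is inserted between them. /k/ and /p/ form a stop–stop cluster, so [a] is inserted between them. /metdafekpaemod/ → metadafekapaemod.
Rule 3 (final devoicing): /d/ is a voiced obstruent in word-final position, so it devoices to [t]. /metadafekapaemod/ → metadafekapaemot.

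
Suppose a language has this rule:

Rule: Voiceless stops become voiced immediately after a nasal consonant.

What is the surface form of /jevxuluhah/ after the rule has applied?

jevxuluhah

No segment of /jevxuluhah/ meets the structural description of the rule, so the form surfaces unchanged.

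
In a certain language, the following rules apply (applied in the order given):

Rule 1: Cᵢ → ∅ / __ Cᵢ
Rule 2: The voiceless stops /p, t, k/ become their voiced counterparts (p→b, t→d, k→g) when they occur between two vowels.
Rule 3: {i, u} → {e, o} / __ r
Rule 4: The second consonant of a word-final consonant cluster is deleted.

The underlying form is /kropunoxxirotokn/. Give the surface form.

Rule 1 (degemination): /xx/ is a geminate; the first /x/ deletes. /kropunoxxirotokn/ → kropunoxirotokn.
Rule 2 (intervocalic voicing): /p/ is a voiceless stop between vowels /o/ and /u/, so it voices to [b]. /t/ is a voiceless stop between vowels /o/ and /o/, so it voices to [d]. /kropunoxirotokn/ → krobunoxirodokn.
Rule 3 (pre-rhotic lowering): /i/ is a high vowel immediately before /r/, so it lowers to [e]. /krobunoxirodokn/ → krobunoxerodokn.
Rule 4 (final cluster simplification): /n/ is the second consonant of a word-final cluster /kn/, so it deletes. /krobunoxerodokn/ → krobunoxerodok.

krobunoxerodok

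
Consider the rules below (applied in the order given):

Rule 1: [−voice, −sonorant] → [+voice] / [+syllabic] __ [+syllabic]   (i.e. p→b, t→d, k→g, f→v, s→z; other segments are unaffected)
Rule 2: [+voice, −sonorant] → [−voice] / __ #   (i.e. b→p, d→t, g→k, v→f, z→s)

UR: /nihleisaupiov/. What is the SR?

Rule 1 (intervocalic voicing): /s/ is a voiceless obstruent between vowels /i/ and /a/, so it voices to [z]. /p/ is a voiceless obstruent between vowels /u/ and /i/, so it voices to [b]. /nihleisaupiov/ → nihleizaubiov.
Rule 2 (final devoicing): /v/ is a voiced obstruent in word-final position, so it devoices to [f]. /nihleizaubiov/ → nihleizaubiof.

nihleizaubiof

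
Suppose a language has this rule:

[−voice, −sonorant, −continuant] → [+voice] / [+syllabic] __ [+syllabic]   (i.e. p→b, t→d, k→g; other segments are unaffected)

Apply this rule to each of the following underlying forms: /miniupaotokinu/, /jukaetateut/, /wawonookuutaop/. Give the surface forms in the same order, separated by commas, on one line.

/miniupaotokinu/: /p/ is a voiceless stop between vowels /u/ and /a/, so it voices to [b]. /t/ is a voiceless stop between vowels /o/ and /o/, so it voices to [d]. /k/ is a voiceless stop between vowels /o/ and /i/, so it voices to [g]. → [miniubaodoginu].
/jukaetateut/: /k/ is a voiceless stop between vowels /u/ and /a/, so it voices to [g]. /t/ is a voiceless stop between vowels /e/ and /a/, so it voices to [d]. /t/ is a voiceless stop between vowels /a/ and /e/, so it voices to [d]. → [jugaedadeut].
/wawonookuutaop/: /k/ is a voiceless stop between vowels /o/ and /u/, so it voices to [g]. /t/ is a voiceless stop between vowels /u/ and /a/, so it voices to [d]. → [wawonooguudaop].

miniubaodoginu, jugaedadeut, wawonooguudaop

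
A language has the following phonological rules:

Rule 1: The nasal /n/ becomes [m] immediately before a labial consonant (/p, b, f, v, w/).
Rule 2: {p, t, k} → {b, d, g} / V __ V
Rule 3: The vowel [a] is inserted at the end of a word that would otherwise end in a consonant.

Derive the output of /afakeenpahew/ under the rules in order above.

afageempahewa

Rule 1 (nasal place assimilation): /n/ precedes the labial consonant /p/, so it assimilates in place to [m]. /afakeenpahew/ → afakeempahew.
Rule 2 (intervocalic voicing): /k/ is a voiceless stop between vowels /a/ and /e/, so it voices to [g]. /afakeempahew/ → afageempahew.
Rule 3 (final a-epenthesis): the form ends in the consonant /w/, so [a] is inserted word-finally. /afageempahew/ → afageempahewa.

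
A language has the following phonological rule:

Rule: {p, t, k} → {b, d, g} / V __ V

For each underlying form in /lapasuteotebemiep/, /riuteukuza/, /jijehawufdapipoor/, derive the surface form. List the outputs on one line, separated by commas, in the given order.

/lapasuteotebemiep/: /p/ is a voiceless stop between vowels /a/ and /a/, so it voices to [b]. /t/ is a voiceless stop between vowels /u/ and /e/, so it voices to [d]. /t/ is a voiceless stop between vowels /o/ and /e/, so it voices to [d]. → [labasudeodebemiep].
/riuteukuza/: /t/ is a voiceless stop between vowels /u/ and /e/, so it voices to [d]. /k/ is a voiceless stop between vowels /u/ and /u/, so it voices to [g]. → [riudeuguza].
/jijehawufdapipoor/: /p/ is a voiceless stop between vowels /a/ and /i/, so it voices to [b]. /p/ is a voiceless stop between vowels /i/ and /o/, so it voices to [b]. → [jijehawufdabiboor].

labasudeodebemiep, riudeuguza, jijehawufdabiboor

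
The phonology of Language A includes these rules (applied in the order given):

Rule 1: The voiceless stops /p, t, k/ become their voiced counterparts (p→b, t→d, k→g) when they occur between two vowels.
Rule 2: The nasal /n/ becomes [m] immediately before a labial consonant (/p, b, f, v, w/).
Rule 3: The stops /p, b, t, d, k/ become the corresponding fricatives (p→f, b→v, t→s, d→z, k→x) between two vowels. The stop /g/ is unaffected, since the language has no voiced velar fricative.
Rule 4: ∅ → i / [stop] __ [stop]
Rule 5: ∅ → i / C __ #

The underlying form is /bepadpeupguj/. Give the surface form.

bevadipeupiguji

Rule 1 (intervocalic voicing): /p/ is a voiceless stop between vowels /e/ and /a/, so it voices to [b]. /bepadpeupguj/ → bebadpeupguj.
Rule 2 (nasal place assimilation): no segment meets the environment; /bebadpeupguj/ is unchanged.
Rule 3 (intervocalic spirantization): /b/ is a stop between vowels /e/ and /a/, so it spirantizes to the fricative [v]. /bebadpeupguj/ → bevadpeupguj.
Rule 4 (stop-cluster i-epenthesis): /d/ and /p/ form a stop–stop cluster, so [i] is inserted between them. /p/ and /g/ form a stop–stop cluster, so [i] is inserted between them. /bevadpeupguj/ → bevadipeupiguj.
Rule 5 (final i-epenthesis): the form ends in the consonant /j/, so [i] is inserted word-finally. /bevadipeupiguj/ → bevadipeupiguji.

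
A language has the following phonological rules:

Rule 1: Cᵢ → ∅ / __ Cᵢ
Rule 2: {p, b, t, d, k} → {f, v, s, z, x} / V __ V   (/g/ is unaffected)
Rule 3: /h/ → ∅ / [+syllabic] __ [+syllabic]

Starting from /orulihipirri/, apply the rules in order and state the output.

Rule 1 (degemination): /rr/ is a geminate; the first /r/ deletes. /orulihipirri/ → orulihipiri.
Rule 2 (intervocalic spirantization): /p/ is a stop between vowels /i/ and /i/, so it spirantizes to the fricative [f]. /orulihipiri/ → orulihifiri.
Rule 3 (intervocalic h-deletion): /h/ occurs between vowels /i/ and /i/, so it deletes. /orulihifiri/ → oruliifiri.

oruliifiri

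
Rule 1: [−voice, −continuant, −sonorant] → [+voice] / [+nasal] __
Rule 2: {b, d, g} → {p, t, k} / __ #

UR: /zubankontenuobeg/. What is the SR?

Rule 1 (post-nasal voicing): /k/ is a voiceless stop immediately after the nasal /n/, so it voices to [g]. /t/ is a voiceless stop immediately after the nasal /n/, so it voices to [d]. /zubankontenuobeg/ → zubangondenuobeg.
Rule 2 (final devoicing): /g/ is a voiced stop in word-final position, so it devoices to [k]. /zubangondenuobeg/ → zubangondenuobek.

zubangondenuobek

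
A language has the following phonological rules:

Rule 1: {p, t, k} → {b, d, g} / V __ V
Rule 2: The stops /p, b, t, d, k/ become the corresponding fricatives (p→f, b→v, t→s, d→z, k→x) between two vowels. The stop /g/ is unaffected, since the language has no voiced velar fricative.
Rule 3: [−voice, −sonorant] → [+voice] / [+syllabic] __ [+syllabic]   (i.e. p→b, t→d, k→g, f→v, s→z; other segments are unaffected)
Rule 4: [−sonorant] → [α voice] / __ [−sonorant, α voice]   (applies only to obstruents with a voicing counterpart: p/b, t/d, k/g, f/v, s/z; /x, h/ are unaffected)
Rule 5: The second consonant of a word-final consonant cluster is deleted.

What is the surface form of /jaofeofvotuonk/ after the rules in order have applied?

Rule 1 (intervocalic voicing): /t/ is a voiceless stop between vowels /o/ and /u/, so it voices to [d]. /jaofeofvotuonk/ → jaofeofvoduonk.
Rule 2 (intervocalic spirantization): /d/ is a stop between vowels /o/ and /u/, so it spirantizes to the fricative [z]. /jaofeofvoduonk/ → jaofeofvozuonk.
Rule 3 (intervocalic voicing): /f/ is a voiceless obstruent between vowels /o/ and /e/, so it voices to [v]. /jaofeofvozuonk/ → jaoveofvozuonk.
Rule 4 (regressive voicing assimilation): /f/ precedes the voiced obstruent /v/, so it voices to [v] by assimilation. /jaoveofvozuonk/ → jaoveovvozuonk.
Rule 5 (final cluster simplification): /k/ is the second consonant of a word-final cluster /nk/, so it deletes. /jaoveovvozuonk/ → jaoveovvozuon.

jaoveovvozuon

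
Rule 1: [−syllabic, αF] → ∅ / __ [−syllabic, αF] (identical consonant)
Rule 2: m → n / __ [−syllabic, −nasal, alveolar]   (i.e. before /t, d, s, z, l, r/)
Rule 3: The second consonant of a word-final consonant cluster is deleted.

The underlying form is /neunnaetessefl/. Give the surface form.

Rule 1 (degemination): /nn/ is a geminate; the first /n/ deletes. /ss/ is a geminate; the first /s/ deletes. /neunnaetessefl/ → neunaetesefl.
Rule 2 (nasal place assimilation): no segment meets the environment; /neunaetesefl/ is unchanged.
Rule 3 (final cluster simplification): /l/ is the second consonant of a word-final cluster /fl/, so it deletes. /neunaetesefl/ → neunaetesef.

neunaetesef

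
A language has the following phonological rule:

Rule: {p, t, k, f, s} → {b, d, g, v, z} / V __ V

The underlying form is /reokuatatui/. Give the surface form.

reoguadadui

/k/ is a voiceless obstruent between vowels /o/ and /u/, so it voices to [g].
/t/ is a voiceless obstruent between vowels /a/ and /a/, so it voices to [d].
/t/ is a voiceless obstruent between vowels /a/ and /u/, so it voices to [d].
Surface form: [reoguadadui].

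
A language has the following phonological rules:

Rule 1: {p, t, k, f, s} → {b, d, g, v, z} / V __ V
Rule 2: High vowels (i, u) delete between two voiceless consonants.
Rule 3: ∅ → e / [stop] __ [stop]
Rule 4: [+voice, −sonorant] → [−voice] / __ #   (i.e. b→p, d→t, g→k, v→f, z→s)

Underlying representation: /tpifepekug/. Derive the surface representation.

Rule 1 (intervocalic voicing): /f/ is a voiceless obstruent between vowels /i/ and /e/, so it voices to [v]. /p/ is a voiceless obstruent between vowels /e/ and /e/, so it voices to [b]. /k/ is a voiceless obstruent between vowels /e/ and /u/, so it voices to [g]. /tpifepekug/ → tpivebegug.
Rule 2 (high vowel syncope): no segment meets the environment; /tpivebegug/ is unchanged.
Rule 3 (stop-cluster e-epenthesis): /t/ and /p/ form a stop–stop cluster, so [e] is inserted between them. /tpivebegug/ → tepivebegug.
Rule 4 (final devoicing): /g/ is a voiced obstruent in word-final position, so it devoices to [k]. /tepivebegug/ → tepivebeguk.

tepivebeguk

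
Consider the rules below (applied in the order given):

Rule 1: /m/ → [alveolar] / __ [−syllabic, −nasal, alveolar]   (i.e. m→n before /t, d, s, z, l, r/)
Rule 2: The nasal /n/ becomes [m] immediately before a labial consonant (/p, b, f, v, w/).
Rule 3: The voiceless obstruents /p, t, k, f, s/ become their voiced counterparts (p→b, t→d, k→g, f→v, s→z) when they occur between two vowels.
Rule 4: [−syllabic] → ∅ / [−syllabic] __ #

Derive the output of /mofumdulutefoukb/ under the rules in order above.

Rule 1 (nasal place assimilation): /m/ precedes the alveolar consonant /d/, so it assimilates in place to [n]. /mofumdulutefoukb/ → mofundulutefoukb.
Rule 2 (nasal place assimilation): no segment meets the environment; /mofundulutefoukb/ is unchanged.
Rule 3 (intervocalic voicing): /f/ is a voiceless obstruent between vowels /o/ and /u/, so it voices to [v]. /t/ is a voiceless obstruent between vowels /u/ and /e/, so it voices to [d]. /f/ is a voiceless obstruent between vowels /e/ and /o/, so it voices to [v]. /mofundulutefoukb/ → movunduludevoukb.
Rule 4 (final cluster simplification): /b/ is the second consonant of a word-final cluster /kb/, so it deletes. /movunduludevoukb/ → movunduludevouk.

movunduludevouk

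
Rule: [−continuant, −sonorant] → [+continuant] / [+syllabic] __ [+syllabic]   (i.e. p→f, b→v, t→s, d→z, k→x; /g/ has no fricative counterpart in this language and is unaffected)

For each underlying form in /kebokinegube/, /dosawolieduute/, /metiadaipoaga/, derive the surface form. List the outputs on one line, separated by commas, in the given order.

kevoxineguve, dosawoliezuuse, mesiazaifoaga

/kebokinegube/: /b/ is a stop between vowels /e/ and /o/, so it spirantizes to the fricative [v]. /k/ is a stop between vowels /o/ and /i/, so it spirantizes to the fricative [x]. /b/ is a stop between vowels /u/ and /e/, so it spirantizes to the fricative [v]. → [kevoxineguve].
/dosawolieduute/: /d/ is a stop between vowels /e/ and /u/, so it spirantizes to the fricative [z]. /t/ is a stop between vowels /u/ and /e/, so it spirantizes to the fricative [s]. → [dosawoliezuuse].
/metiadaipoaga/: /t/ is a stop between vowels /e/ and /i/, so it spirantizes to the fricative [s]. /d/ is a stop between vowels /a/ and /a/, so it spirantizes to the fricative [z]. /p/ is a stop between vowels /i/ and /o/, so it spirantizes to the fricative [f]. → [mesiazaifoaga].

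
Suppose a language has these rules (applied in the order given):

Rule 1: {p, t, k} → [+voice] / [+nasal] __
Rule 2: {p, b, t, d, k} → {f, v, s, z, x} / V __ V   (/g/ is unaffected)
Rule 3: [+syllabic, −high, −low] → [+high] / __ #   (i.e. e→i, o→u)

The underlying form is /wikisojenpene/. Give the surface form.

wixisojenbeni

Rule 1 (post-nasal voicing): /p/ is a voiceless stop immediately after the nasal /n/, so it voices to [b]. /wikisojenpene/ → wikisojenbene.
Rule 2 (intervocalic spirantization): /k/ is a stop between vowels /i/ and /i/, so it spirantizes to the fricative [x]. /wikisojenbene/ → wixisojenbene.
Rule 3 (final vowel raising): /e/ is a mid vowel in word-final position, so it raises to [i]. /wixisojenbene/ → wixisojenbeni.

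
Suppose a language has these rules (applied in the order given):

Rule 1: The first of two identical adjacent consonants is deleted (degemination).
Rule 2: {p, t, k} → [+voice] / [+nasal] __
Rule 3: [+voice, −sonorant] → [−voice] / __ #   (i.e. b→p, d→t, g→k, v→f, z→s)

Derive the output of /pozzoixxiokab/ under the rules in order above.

pozoixiokap

Rule 1 (degemination): /zz/ is a geminate; the first /z/ deletes. /xx/ is a geminate; the first /x/ deletes. /pozzoixxiokab/ → pozoixiokab.
Rule 2 (post-nasal voicing): no segment meets the environment; /pozoixiokab/ is unchanged.
Rule 3 (final devoicing): /b/ is a voiced obstruent in word-final position, so it devoices to [p]. /pozoixiokab/ → pozoixiokap.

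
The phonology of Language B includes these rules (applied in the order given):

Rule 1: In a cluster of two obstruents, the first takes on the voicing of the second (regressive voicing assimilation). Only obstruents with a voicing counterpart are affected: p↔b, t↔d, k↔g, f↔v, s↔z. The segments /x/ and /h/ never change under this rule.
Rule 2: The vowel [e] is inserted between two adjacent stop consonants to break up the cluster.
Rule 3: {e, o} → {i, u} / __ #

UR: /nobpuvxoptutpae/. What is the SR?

Rule 1 (regressive voicing assimilation): /b/ precedes the voiceless obstruent /p/, so it devoices to [p] by assimilation. /v/ precedes the voiceless obstruent /x/, so it devoices to [f] by assimilation. /nobpuvxoptutpae/ → noppufxoptutpae.
Rule 2 (stop-cluster e-epenthesis): /p/ and /p/ form a stop–stop cluster, so [e] is inserted between them. /p/ and /t/ form a stop–stop cluster, so [e] is inserted between them. /t/ and /p/ form a stop–stop cluster, so [e] is inserted between them. /noppufxoptutpae/ → nopepufxopetutepae.
Rule 3 (final vowel raising): /e/ is a mid vowel in word-final position, so it raises to [i]. /nopepufxopetutepae/ → nopepufxopetutepai.

nopepufxopetutepai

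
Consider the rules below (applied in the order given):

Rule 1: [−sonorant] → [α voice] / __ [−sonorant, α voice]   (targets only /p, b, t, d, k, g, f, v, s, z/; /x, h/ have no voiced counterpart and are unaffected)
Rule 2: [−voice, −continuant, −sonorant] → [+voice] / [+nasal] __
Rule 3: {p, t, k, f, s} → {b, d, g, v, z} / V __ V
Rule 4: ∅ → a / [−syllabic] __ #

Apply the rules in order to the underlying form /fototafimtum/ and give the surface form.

Rule 1 (regressive voicing assimilation): no segment meets the environment; /fototafimtum/ is unchanged.
Rule 2 (post-nasal voicing): /t/ is a voiceless stop immediately after the nasal /m/, so it voices to [d]. /fototafimtum/ → fototafimdum.
Rule 3 (intervocalic voicing): /t/ is a voiceless obstruent between vowels /o/ and /o/, so it voices to [d]. /t/ is a voiceless obstruent between vowels /o/ and /a/, so it voices to [d]. /f/ is a voiceless obstruent between vowels /a/ and /i/, so it voices to [v]. /fototafimdum/ → fododavimdum.
Rule 4 (final a-epenthesis): the form ends in the consonant /m/, so [a] is inserted word-finally. /fododavimdum/ → fododavimduma.

fododavimduma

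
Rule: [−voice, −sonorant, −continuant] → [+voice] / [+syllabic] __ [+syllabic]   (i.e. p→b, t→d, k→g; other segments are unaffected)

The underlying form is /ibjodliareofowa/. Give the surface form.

ibjodliareofowa

No segment of /ibjodliareofowa/ meets the structural description of the rule, so the form surfaces unchanged.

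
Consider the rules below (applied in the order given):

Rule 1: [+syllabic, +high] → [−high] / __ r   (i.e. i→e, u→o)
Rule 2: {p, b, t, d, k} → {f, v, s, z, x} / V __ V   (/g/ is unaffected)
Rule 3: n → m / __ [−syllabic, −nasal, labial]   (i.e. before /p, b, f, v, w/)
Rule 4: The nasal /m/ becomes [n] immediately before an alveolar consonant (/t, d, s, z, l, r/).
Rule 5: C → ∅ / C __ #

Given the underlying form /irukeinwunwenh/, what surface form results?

Rule 1 (pre-rhotic lowering): /i/ is a high vowel immediately before /r/, so it lowers to [e]. /irukeinwunwenh/ → erukeinwunwenh.
Rule 2 (intervocalic spirantization): /k/ is a stop between vowels /u/ and /e/, so it spirantizes to the fricative [x]. /erukeinwunwenh/ → eruxeinwunwenh.
Rule 3 (nasal place assimilation): /n/ precedes the labial consonant /w/, so it assimilates in place to [m]. /n/ precedes the labial consonant /w/, so it assimilates in place to [m]. /eruxeinwunwenh/ → eruxeimwumwenh.
Rule 4 (nasal place assimilation): no segment meets the environment; /eruxeimwumwenh/ is unchanged.
Rule 5 (final cluster simplification): /h/ is the second consonant of a word-final cluster /nh/, so it deletes. /eruxeimwumwenh/ → eruxeimwumwen.

eruxeimwumwen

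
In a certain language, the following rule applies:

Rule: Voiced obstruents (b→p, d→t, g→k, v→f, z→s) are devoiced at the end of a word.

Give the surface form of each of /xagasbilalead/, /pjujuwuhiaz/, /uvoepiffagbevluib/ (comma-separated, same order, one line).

/xagasbilalead/: /d/ is a voiced obstruent in word-final position, so it devoices to [t]. → [xagasbilaleat].
/pjujuwuhiaz/: /z/ is a voiced obstruent in word-final position, so it devoices to [s]. → [pjujuwuhias].
/uvoepiffagbevluib/: /b/ is a voiced obstruent in word-final position, so it devoices to [p]. → [uvoepiffagbevluip].

xagasbilaleat, pjujuwuhias, uvoepiffagbevluip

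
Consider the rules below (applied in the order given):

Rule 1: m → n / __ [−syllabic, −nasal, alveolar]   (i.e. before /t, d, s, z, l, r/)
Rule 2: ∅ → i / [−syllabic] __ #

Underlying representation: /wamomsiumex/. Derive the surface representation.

Rule 1 (nasal place assimilation): /m/ precedes the alveolar consonant /s/, so it assimilates in place to [n]. /wamomsiumex/ → wamonsiumex.
Rule 2 (final i-epenthesis): the form ends in the consonant /x/, so [i] is inserted word-finally. /wamonsiumex/ → wamonsiumexi.

wamonsiumexi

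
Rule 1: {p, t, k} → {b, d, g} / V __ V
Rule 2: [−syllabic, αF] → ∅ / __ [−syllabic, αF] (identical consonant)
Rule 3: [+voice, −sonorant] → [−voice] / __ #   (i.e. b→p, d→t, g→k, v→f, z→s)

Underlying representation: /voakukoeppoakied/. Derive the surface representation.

voagugoepoagiet

Rule 1 (intervocalic voicing): /k/ is a voiceless stop between vowels /a/ and /u/, so it voices to [g]. /k/ is a voiceless stop between vowels /u/ and /o/, so it voices to [g]. /k/ is a voiceless stop between vowels /a/ and /i/, so it voices to [g]. /voakukoeppoakied/ → voagugoeppoagied.
Rule 2 (degemination): /pp/ is a geminate; the first /p/ deletes. /voagugoeppoagied/ → voagugoepoagied.
Rule 3 (final devoicing): /d/ is a voiced obstruent in word-final position, so it devoices to [t]. /voagugoepoagied/ → voagugoepoagiet.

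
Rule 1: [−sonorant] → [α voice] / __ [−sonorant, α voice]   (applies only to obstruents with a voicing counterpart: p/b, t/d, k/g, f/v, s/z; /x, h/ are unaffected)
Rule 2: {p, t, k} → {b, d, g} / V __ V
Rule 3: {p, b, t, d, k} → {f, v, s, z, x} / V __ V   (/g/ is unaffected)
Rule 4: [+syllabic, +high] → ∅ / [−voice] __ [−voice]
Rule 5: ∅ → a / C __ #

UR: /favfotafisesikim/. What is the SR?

Rule 1 (regressive voicing assimilation): /v/ precedes the voiceless obstruent /f/, so it devoices to [f] by assimilation. /favfotafisesikim/ → faffotafisesikim.
Rule 2 (intervocalic voicing): /t/ is a voiceless stop between vowels /o/ and /a/, so it voices to [d]. /k/ is a voiceless stop between vowels /i/ and /i/, so it voices to [g]. /faffotafisesikim/ → faffodafisesigim.
Rule 3 (intervocalic spirantization): /d/ is a stop between vowels /o/ and /a/, so it spirantizes to the fricative [z]. /faffodafisesigim/ → faffozafisesigim.
Rule 4 (high vowel syncope): /i/ is a high vowel flanked by voiceless consonants /f/ and /s/, so it deletes. /faffozafisesigim/ → faffozafsesigim.
Rule 5 (final a-epenthesis): the form ends in the consonant /m/, so [a] is inserted word-finally. /faffozafsesigim/ → faffozafsesigima.

faffozafsesigima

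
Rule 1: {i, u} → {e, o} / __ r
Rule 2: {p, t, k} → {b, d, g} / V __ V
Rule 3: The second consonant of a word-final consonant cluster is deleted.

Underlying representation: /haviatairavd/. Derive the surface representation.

haviadaerav

Rule 1 (pre-rhotic lowering): /i/ is a high vowel immediately before /r/, so it lowers to [e]. /haviatairavd/ → haviataeravd.
Rule 2 (intervocalic voicing): /t/ is a voiceless stop between vowels /a/ and /a/, so it voices to [d]. /haviataeravd/ → haviadaeravd.
Rule 3 (final cluster simplification): /d/ is the second consonant of a word-final cluster /vd/, so it deletes. /haviadaeravd/ → haviadaerav.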